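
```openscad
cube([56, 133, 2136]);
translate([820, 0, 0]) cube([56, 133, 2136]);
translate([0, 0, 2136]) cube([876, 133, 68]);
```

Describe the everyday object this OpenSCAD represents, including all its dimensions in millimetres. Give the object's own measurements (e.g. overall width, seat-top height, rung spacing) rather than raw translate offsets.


A door frame. The clear opening is 764 mm wide and 2136 mm high. Two 56 mm wide jambs, 133 mm deep, stand either side of the opening from the floor to the top of the opening. A 68 mm thick head sits across the top of both jambs, spanning the full outside width of the frame.


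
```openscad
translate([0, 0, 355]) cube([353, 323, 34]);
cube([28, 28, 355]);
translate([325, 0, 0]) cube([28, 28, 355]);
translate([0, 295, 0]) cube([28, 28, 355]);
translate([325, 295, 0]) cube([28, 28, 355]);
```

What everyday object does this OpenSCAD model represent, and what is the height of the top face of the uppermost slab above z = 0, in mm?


A stool. The seat height is 389 mm.

A 353×323×34 slab at z = 355 on four corner posts — a stool. The seat top is 355 + 34 = 389 mm.


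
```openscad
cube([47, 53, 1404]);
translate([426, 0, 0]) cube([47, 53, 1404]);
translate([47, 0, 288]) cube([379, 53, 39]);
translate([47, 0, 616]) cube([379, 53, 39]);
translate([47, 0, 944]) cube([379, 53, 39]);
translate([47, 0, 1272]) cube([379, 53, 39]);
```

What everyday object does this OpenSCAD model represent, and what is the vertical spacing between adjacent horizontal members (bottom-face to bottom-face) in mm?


A ladder. The rung spacing is 328 mm.

Two tall 47×53 posts with 4 short bars between them — a ladder. Adjacent rungs sit at z = 288 and z = 616, so the spacing is 616 − 288 = 328 mm.


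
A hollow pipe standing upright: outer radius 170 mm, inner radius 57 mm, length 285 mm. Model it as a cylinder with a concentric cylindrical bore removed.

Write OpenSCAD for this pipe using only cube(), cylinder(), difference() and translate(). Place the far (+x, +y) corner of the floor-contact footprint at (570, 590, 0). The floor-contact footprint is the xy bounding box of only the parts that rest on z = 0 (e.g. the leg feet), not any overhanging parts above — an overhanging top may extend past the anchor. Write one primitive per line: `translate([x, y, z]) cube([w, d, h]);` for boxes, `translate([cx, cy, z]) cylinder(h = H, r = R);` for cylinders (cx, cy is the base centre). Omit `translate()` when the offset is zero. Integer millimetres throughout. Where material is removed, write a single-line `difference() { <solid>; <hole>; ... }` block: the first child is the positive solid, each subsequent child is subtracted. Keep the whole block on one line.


difference() { translate([400, 420, 0]) cylinder(h = 285, r = 170); translate([400, 420, 0]) cylinder(h = 285, r = 57); }


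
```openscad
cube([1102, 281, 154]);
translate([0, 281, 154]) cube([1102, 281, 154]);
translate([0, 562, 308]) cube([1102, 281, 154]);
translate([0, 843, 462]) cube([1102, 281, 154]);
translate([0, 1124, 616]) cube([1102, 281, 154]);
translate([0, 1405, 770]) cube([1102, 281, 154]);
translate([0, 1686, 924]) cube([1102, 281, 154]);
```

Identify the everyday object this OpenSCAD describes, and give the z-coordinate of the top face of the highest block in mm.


A staircase. The total rise is 1078 mm.

7 identical blocks, each offset up and back from the previous — a staircase. Each step is 154 mm tall and there are 7 of them, so the total rise is 7 × 154 = 1078 mm.


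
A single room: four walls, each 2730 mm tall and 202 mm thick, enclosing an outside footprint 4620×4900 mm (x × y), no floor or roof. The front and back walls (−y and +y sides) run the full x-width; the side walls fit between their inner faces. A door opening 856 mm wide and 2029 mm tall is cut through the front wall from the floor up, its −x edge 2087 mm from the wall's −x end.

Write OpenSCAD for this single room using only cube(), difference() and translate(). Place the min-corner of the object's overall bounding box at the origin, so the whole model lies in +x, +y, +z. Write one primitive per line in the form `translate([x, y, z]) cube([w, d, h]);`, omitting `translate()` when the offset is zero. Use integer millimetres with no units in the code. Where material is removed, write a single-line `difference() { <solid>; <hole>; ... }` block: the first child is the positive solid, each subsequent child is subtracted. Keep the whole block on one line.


difference() { cube([4620, 202, 2730]); translate([2087, 0, 0]) cube([856, 202, 2029]); }
translate([0, 4698, 0]) cube([4620, 202, 2730]);
translate([0, 202, 0]) cube([202, 4496, 2730]);
translate([4418, 202, 0]) cube([202, 4496, 2730]);


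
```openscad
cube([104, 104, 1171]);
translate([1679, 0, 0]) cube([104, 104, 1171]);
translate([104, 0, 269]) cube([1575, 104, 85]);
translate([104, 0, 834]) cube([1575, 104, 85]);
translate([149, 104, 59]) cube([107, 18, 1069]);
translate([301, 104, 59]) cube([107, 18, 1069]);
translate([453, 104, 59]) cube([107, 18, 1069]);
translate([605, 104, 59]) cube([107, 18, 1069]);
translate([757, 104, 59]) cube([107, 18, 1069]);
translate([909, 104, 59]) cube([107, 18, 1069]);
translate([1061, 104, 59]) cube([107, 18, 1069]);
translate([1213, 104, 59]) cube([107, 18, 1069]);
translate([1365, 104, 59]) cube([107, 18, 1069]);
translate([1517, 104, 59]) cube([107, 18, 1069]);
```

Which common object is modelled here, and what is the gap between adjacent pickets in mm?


A fence section. The picket gap is 45 mm.

Two posts, two rails, 10 pickets — a fence section. Span 1575 mm holds 10 pickets of 107 mm with 11 equal gaps: ⌊(1575 − 10·107) / 11⌋ = 45 mm.


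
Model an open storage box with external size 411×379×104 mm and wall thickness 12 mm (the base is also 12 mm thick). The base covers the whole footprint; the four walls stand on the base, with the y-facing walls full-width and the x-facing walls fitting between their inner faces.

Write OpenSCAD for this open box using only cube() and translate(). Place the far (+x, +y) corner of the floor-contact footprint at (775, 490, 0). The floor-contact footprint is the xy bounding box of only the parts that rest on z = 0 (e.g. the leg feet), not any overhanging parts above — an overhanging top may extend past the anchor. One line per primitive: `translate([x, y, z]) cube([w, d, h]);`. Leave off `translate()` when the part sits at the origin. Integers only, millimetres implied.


translate([364, 111, 0]) cube([411, 379, 12]);
translate([364, 111, 12]) cube([411, 12, 92]);
translate([364, 478, 12]) cube([411, 12, 92]);
translate([364, 123, 12]) cube([12, 355, 92]);
translate([763, 123, 12]) cube([12, 355, 92]);


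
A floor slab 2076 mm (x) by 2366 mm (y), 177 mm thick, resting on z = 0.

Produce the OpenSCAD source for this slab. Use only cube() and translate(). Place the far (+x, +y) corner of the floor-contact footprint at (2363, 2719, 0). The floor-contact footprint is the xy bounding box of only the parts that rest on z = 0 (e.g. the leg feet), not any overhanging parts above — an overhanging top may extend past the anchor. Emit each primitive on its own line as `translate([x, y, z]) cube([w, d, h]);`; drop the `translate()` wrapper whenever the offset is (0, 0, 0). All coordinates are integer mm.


translate([287, 353, 0]) cube([2076, 2366, 177]);


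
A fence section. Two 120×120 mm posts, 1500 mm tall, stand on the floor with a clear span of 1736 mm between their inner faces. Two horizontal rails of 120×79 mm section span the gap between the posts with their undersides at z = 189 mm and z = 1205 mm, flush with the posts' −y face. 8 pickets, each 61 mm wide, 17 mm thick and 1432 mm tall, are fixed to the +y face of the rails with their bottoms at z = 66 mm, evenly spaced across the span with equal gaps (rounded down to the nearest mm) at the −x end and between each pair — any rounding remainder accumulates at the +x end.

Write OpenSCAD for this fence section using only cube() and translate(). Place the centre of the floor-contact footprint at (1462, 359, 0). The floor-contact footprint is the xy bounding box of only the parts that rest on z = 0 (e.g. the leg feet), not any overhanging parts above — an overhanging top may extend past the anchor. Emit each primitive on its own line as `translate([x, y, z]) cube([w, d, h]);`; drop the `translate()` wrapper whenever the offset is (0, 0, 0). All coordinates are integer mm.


translate([474, 299, 0]) cube([120, 120, 1500]);
translate([2330, 299, 0]) cube([120, 120, 1500]);
translate([594, 299, 189]) cube([1736, 120, 79]);
translate([594, 299, 1205]) cube([1736, 120, 79]);
translate([732, 419, 66]) cube([61, 17, 1432]);
translate([931, 419, 66]) cube([61, 17, 1432]);
translate([1130, 419, 66]) cube([61, 17, 1432]);
translate([1329, 419, 66]) cube([61, 17, 1432]);
translate([1528, 419, 66]) cube([61, 17, 1432]);
translate([1727, 419, 66]) cube([61, 17, 1432]);
translate([1926, 419, 66]) cube([61, 17, 1432]);
translate([2125, 419, 66]) cube([61, 17, 1432]);


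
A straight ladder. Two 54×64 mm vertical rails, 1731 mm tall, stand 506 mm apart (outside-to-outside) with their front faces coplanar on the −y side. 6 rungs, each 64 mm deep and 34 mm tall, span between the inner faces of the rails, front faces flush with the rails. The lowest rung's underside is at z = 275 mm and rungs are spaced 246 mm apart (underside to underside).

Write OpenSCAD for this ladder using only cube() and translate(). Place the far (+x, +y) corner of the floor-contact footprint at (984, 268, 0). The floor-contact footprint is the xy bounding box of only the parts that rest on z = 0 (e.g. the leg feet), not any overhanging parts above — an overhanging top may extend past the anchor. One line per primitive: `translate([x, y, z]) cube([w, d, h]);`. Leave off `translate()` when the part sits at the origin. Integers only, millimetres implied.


translate([478, 204, 0]) cube([54, 64, 1731]);
translate([930, 204, 0]) cube([54, 64, 1731]);
translate([532, 204, 275]) cube([398, 64, 34]);
translate([532, 204, 521]) cube([398, 64, 34]);
translate([532, 204, 767]) cube([398, 64, 34]);
translate([532, 204, 1013]) cube([398, 64, 34]);
translate([532, 204, 1259]) cube([398, 64, 34]);
translate([532, 204, 1505]) cube([398, 64, 34]);


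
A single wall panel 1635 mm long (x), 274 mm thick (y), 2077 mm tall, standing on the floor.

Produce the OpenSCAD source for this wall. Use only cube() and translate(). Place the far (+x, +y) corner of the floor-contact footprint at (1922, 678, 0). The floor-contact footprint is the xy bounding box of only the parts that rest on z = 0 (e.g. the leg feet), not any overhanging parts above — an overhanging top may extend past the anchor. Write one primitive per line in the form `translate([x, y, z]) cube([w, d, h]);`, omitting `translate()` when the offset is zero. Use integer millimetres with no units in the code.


translate([287, 404, 0]) cube([1635, 274, 2077]);


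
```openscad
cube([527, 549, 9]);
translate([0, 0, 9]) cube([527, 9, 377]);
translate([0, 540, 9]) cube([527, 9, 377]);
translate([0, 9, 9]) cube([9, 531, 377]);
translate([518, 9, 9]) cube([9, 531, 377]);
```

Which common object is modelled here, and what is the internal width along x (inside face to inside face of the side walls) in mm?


An open box. The internal width is 509 mm.

A 527×549 base slab with four walls standing on it — an open box. The base is 527 mm wide and the walls are 9 mm thick, so the internal width is 527 − 2 × 9 = 509 mm.


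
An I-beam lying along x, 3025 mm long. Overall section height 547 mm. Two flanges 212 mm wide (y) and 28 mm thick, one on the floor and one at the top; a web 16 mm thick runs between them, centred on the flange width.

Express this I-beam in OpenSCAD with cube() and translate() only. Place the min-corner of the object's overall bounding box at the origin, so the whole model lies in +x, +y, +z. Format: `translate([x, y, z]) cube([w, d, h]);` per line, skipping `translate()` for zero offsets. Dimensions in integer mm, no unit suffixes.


cube([3025, 212, 28]);
translate([0, 98, 28]) cube([3025, 16, 491]);
translate([0, 0, 519]) cube([3025, 212, 28]);


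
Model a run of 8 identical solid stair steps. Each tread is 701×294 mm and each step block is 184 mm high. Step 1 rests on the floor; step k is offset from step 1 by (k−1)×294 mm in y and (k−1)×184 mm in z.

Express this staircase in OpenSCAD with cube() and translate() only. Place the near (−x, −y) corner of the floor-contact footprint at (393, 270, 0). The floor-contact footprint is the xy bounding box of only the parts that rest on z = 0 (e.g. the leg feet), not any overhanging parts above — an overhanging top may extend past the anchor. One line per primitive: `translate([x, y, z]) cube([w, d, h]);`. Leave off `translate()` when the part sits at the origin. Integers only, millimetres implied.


translate([393, 270, 0]) cube([701, 294, 184]);
translate([393, 564, 184]) cube([701, 294, 184]);
translate([393, 858, 368]) cube([701, 294, 184]);
translate([393, 1152, 552]) cube([701, 294, 184]);
translate([393, 1446, 736]) cube([701, 294, 184]);
translate([393, 1740, 920]) cube([701, 294, 184]);
translate([393, 2034, 1104]) cube([701, 294, 184]);
translate([393, 2328, 1288]) cube([701, 294, 184]);


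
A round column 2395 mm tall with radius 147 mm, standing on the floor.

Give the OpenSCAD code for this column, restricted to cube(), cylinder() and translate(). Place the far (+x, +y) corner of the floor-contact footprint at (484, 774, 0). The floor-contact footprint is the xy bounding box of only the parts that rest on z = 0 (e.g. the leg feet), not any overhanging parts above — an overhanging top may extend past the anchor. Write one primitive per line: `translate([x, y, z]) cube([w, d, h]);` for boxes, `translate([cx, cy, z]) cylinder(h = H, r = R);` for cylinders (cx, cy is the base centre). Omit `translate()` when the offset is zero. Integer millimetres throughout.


translate([337, 627, 0]) cylinder(h = 2395, r = 147);


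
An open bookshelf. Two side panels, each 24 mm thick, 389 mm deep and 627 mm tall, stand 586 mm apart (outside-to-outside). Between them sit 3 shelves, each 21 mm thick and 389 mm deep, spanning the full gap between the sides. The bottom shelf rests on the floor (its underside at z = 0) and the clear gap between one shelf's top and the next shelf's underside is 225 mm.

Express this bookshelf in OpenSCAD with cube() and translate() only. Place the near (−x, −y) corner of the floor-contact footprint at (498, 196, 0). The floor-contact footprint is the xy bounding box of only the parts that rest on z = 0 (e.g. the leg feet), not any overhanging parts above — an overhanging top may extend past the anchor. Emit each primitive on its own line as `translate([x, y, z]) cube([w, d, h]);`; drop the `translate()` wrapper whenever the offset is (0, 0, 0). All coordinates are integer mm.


translate([498, 196, 0]) cube([24, 389, 627]);
translate([1060, 196, 0]) cube([24, 389, 627]);
translate([522, 196, 0]) cube([538, 389, 21]);
translate([522, 196, 246]) cube([538, 389, 21]);
translate([522, 196, 492]) cube([538, 389, 21]);


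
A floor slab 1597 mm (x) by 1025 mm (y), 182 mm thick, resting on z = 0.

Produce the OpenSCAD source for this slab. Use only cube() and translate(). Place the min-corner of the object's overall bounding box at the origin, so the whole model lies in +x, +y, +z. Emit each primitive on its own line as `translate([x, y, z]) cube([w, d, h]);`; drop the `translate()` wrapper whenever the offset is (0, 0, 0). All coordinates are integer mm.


cube([1597, 1025, 182]);


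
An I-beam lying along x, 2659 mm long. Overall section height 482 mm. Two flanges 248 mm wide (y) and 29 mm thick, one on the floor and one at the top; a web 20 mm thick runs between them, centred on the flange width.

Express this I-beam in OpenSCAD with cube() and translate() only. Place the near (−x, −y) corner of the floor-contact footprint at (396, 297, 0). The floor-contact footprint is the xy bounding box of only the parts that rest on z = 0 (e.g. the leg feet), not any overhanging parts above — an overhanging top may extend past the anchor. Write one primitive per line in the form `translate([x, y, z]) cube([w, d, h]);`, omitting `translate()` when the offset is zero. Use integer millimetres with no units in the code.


translate([396, 297, 0]) cube([2659, 248, 29]);
translate([396, 411, 29]) cube([2659, 20, 424]);
translate([396, 297, 453]) cube([2659, 248, 29]);


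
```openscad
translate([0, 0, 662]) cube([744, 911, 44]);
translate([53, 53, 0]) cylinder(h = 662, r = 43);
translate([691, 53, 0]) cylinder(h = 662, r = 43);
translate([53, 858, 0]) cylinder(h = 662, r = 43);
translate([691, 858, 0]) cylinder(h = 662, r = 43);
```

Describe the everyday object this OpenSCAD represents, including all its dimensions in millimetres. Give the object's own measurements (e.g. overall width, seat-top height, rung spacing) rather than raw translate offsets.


A table: top 744 mm (x) × 911 mm (y), 44 mm thick, upper face at z = 706 mm, on four round legs of 86 mm diameter, each leg's bounding box inset 10 mm from the nearest pair of top edges from z = 0 to the bottom of the top.


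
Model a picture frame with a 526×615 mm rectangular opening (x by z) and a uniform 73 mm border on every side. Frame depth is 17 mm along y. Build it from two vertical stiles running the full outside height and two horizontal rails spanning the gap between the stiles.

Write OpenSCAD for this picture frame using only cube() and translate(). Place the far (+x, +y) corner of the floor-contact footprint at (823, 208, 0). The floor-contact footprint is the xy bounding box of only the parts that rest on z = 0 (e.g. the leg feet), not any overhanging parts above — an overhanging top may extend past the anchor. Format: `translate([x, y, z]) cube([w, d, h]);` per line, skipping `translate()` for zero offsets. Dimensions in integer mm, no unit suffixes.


translate([151, 191, 0]) cube([73, 17, 761]);
translate([750, 191, 0]) cube([73, 17, 761]);
translate([224, 191, 0]) cube([526, 17, 73]);
translate([224, 191, 688]) cube([526, 17, 73]);


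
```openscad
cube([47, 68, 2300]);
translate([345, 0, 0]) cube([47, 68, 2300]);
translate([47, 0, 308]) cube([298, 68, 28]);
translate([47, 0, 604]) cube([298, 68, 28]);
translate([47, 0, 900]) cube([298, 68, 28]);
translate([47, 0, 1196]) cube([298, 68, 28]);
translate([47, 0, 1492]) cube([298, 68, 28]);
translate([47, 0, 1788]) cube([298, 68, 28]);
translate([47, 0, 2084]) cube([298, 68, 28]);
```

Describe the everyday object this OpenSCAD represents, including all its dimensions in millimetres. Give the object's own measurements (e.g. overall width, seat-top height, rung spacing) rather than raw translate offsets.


A straight ladder. Two 47×68 mm vertical rails, 2300 mm tall, stand 392 mm apart (outside-to-outside) with their front faces coplanar on the −y side. 7 rungs, each 68 mm deep and 28 mm tall, span between the inner faces of the rails, front faces flush with the rails. The lowest rung's underside is at z = 308 mm and rungs are spaced 296 mm apart (underside to underside).


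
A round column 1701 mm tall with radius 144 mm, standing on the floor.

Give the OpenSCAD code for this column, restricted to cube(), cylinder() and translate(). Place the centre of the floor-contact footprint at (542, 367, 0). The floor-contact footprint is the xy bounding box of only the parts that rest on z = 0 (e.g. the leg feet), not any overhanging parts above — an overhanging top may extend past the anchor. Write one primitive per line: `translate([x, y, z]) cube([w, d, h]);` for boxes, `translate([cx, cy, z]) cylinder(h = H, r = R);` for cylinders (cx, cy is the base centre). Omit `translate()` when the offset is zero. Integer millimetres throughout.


translate([542, 367, 0]) cylinder(h = 1701, r = 144);


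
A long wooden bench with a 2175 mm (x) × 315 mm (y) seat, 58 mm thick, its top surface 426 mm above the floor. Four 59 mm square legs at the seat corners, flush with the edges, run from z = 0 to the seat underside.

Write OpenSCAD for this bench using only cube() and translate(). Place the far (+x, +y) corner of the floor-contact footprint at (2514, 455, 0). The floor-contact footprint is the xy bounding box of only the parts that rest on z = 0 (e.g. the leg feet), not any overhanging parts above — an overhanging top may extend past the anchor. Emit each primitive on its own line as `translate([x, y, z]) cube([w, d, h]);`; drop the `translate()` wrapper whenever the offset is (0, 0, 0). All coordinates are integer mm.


translate([339, 140, 368]) cube([2175, 315, 58]);
translate([339, 140, 0]) cube([59, 59, 368]);
translate([339, 396, 0]) cube([59, 59, 368]);
translate([2455, 140, 0]) cube([59, 59, 368]);
translate([2455, 396, 0]) cube([59, 59, 368]);


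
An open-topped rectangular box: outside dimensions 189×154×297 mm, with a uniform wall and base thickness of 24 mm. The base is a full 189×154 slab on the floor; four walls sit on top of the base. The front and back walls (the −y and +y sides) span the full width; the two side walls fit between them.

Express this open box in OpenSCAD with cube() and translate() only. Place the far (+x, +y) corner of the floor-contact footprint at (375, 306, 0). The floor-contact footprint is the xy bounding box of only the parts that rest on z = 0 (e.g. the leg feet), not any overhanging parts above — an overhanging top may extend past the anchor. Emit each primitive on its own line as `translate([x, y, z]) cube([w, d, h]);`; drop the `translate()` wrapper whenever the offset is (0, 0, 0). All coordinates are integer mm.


translate([186, 152, 0]) cube([189, 154, 24]);
translate([186, 152, 24]) cube([189, 24, 273]);
translate([186, 282, 24]) cube([189, 24, 273]);
translate([186, 176, 24]) cube([24, 106, 273]);
translate([351, 176, 24]) cube([24, 106, 273]);


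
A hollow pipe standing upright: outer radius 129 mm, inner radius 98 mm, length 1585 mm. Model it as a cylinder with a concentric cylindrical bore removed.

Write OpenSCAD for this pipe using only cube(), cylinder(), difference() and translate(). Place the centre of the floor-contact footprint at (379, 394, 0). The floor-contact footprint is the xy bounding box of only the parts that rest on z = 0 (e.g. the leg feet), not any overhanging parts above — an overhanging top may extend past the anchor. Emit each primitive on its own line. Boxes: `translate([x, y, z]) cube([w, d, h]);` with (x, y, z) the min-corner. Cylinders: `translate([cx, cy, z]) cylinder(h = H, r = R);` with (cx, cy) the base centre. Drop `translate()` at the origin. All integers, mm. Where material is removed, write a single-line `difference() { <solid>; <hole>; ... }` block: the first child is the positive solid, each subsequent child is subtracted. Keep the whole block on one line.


difference() { translate([379, 394, 0]) cylinder(h = 1585, r = 129); translate([379, 394, 0]) cylinder(h = 1585, r = 98); }


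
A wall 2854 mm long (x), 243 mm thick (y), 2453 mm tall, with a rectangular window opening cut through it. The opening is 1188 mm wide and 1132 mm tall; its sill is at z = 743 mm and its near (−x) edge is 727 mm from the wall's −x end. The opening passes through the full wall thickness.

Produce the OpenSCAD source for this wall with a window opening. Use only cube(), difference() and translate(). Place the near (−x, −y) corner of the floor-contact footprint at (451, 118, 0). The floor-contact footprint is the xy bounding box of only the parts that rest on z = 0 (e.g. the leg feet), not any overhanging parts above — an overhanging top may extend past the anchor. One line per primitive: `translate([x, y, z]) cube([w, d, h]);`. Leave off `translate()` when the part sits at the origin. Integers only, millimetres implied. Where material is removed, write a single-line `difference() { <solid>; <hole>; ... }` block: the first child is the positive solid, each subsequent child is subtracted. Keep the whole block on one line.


difference() { translate([451, 118, 0]) cube([2854, 243, 2453]); translate([1178, 118, 743]) cube([1188, 243, 1132]); }


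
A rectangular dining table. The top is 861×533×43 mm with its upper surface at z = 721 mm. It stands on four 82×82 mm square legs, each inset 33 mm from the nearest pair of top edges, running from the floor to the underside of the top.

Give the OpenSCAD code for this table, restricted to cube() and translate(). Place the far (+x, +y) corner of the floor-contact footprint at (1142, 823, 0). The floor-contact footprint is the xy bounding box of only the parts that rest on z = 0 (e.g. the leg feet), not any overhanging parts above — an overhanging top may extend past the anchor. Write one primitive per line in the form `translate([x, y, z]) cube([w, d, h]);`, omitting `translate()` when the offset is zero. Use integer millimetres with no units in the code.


translate([314, 323, 678]) cube([861, 533, 43]);
translate([347, 356, 0]) cube([82, 82, 678]);
translate([1060, 356, 0]) cube([82, 82, 678]);
translate([347, 741, 0]) cube([82, 82, 678]);
translate([1060, 741, 0]) cube([82, 82, 678]);


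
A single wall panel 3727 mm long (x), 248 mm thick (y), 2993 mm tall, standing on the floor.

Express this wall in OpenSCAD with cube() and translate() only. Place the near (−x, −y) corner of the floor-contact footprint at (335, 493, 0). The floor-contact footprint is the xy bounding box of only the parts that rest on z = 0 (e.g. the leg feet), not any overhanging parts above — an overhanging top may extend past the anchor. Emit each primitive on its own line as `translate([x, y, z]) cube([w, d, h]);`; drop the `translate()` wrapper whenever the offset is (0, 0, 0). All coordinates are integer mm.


translate([335, 493, 0]) cube([3727, 248, 2993]);


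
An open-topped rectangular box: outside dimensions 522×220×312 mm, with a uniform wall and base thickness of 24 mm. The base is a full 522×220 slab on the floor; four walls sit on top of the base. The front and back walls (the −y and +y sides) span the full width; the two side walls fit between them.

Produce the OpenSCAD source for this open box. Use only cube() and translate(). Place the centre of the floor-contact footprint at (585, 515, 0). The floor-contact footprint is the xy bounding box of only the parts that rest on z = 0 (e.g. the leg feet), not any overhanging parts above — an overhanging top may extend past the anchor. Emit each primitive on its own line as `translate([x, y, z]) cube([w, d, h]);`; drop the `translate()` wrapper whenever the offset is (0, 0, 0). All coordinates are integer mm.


translate([324, 405, 0]) cube([522, 220, 24]);
translate([324, 405, 24]) cube([522, 24, 288]);
translate([324, 601, 24]) cube([522, 24, 288]);
translate([324, 429, 24]) cube([24, 172, 288]);
translate([822, 429, 24]) cube([24, 172, 288]);


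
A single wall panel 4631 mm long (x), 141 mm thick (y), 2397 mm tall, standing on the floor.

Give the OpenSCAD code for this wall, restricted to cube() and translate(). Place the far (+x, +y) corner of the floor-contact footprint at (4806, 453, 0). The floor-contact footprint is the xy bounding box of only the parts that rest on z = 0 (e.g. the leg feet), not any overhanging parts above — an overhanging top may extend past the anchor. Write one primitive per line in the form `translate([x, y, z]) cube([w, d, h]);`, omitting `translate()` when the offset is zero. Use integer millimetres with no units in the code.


translate([175, 312, 0]) cube([4631, 141, 2397]);


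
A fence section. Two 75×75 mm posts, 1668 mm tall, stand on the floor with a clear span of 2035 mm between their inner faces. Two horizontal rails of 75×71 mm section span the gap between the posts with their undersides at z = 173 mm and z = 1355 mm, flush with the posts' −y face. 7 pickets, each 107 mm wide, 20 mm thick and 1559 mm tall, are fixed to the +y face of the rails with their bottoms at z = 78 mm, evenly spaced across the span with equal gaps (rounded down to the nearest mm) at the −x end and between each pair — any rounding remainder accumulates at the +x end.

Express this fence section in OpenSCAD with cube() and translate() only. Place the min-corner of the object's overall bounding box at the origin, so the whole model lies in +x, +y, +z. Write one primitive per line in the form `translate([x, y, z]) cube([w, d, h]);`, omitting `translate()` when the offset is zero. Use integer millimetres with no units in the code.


cube([75, 75, 1668]);
translate([2110, 0, 0]) cube([75, 75, 1668]);
translate([75, 0, 173]) cube([2035, 75, 71]);
translate([75, 0, 1355]) cube([2035, 75, 71]);
translate([235, 75, 78]) cube([107, 20, 1559]);
translate([502, 75, 78]) cube([107, 20, 1559]);
translate([769, 75, 78]) cube([107, 20, 1559]);
translate([1036, 75, 78]) cube([107, 20, 1559]);
translate([1303, 75, 78]) cube([107, 20, 1559]);
translate([1570, 75, 78]) cube([107, 20, 1559]);
translate([1837, 75, 78]) cube([107, 20, 1559]);


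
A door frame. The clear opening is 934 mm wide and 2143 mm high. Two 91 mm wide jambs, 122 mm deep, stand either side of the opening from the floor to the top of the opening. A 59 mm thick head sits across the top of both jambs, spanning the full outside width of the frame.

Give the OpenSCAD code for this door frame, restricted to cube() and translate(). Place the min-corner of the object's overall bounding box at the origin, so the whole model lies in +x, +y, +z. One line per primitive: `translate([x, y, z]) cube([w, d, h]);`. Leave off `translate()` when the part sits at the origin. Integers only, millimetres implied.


cube([91, 122, 2143]);
translate([1025, 0, 0]) cube([91, 122, 2143]);
translate([0, 0, 2143]) cube([1116, 122, 59]);


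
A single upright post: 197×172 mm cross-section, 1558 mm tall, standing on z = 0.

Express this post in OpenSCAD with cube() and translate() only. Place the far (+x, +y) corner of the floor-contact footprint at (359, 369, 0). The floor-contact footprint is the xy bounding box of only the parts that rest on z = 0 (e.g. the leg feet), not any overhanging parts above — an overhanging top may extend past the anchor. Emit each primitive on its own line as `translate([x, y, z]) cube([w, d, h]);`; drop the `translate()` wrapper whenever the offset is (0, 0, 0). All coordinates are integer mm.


translate([162, 197, 0]) cube([197, 172, 1558]);


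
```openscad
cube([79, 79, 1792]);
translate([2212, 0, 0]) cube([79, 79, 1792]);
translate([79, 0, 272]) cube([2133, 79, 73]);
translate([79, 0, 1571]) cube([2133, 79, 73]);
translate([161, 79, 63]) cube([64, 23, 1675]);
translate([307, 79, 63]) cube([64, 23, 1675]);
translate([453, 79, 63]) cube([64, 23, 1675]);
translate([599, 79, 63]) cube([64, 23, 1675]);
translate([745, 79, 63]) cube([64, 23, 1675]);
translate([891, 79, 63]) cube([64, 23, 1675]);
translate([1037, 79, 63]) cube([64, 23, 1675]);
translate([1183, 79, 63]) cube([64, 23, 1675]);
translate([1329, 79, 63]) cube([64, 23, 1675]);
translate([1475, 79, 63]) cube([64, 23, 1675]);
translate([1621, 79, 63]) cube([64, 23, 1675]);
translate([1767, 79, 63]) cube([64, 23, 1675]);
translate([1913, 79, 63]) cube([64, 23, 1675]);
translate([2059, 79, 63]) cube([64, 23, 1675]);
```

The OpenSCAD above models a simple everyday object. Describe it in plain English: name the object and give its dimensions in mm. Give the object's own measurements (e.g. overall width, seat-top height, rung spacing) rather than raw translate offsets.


A fence section. Two 79×79 mm posts, 1792 mm tall, stand on the floor with a clear span of 2133 mm between their inner faces. Two horizontal rails of 79×73 mm section span the gap between the posts with their undersides at z = 272 mm and z = 1571 mm, flush with the posts' −y face. 14 pickets, each 64 mm wide, 23 mm thick and 1675 mm tall, are fixed to the +y face of the rails with their bottoms at z = 63 mm, spaced across the span with a 82 mm gap after the −x post and between neighbouring pickets, with 89 mm left before the +x post.


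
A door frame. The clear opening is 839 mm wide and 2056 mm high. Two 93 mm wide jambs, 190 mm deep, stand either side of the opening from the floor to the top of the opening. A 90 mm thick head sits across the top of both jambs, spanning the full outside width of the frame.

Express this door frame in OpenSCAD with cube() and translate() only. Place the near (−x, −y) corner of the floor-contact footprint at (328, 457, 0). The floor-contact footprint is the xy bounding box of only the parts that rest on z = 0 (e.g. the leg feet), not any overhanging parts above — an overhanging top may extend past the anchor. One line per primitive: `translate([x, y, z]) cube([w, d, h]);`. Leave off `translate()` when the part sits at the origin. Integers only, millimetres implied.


translate([328, 457, 0]) cube([93, 190, 2056]);
translate([1260, 457, 0]) cube([93, 190, 2056]);
translate([328, 457, 2056]) cube([1025, 190, 90]);


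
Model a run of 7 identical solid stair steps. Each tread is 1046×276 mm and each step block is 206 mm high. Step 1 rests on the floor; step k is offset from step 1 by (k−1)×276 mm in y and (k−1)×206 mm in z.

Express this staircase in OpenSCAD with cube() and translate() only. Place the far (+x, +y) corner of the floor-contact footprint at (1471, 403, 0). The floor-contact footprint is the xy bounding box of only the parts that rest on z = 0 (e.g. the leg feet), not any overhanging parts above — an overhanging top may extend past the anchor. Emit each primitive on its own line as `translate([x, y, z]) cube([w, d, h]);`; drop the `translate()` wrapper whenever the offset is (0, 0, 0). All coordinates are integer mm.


translate([425, 127, 0]) cube([1046, 276, 206]);
translate([425, 403, 206]) cube([1046, 276, 206]);
translate([425, 679, 412]) cube([1046, 276, 206]);
translate([425, 955, 618]) cube([1046, 276, 206]);
translate([425, 1231, 824]) cube([1046, 276, 206]);
translate([425, 1507, 1030]) cube([1046, 276, 206]);
translate([425, 1783, 1236]) cube([1046, 276, 206]);


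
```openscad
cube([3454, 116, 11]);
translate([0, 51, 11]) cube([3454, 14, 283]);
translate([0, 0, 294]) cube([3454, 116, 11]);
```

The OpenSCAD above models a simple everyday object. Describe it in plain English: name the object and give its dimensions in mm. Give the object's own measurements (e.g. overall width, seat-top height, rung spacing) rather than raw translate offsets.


An I-beam lying along x, 3454 mm long. Overall section height 305 mm. Two flanges 116 mm wide (y) and 11 mm thick, one on the floor and one at the top; a web 14 mm thick runs between them, centred on the flange width.


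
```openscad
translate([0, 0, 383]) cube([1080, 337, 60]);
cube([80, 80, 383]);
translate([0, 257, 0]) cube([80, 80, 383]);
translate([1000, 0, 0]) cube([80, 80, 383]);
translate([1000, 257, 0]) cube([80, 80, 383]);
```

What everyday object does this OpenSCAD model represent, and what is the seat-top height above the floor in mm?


A bench. The seat-top height is 443 mm.

A long slab on four corner posts — a bench. The slab sits at z = 383 with thickness 60, so the top is 383 + 60 = 443 mm.


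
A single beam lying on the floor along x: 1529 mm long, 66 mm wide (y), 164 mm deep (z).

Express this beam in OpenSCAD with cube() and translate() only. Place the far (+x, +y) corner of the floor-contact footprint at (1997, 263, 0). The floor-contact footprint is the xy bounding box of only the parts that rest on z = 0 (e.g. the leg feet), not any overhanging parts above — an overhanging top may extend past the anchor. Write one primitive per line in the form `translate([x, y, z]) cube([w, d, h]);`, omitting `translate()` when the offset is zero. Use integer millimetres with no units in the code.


translate([468, 197, 0]) cube([1529, 66, 164]);


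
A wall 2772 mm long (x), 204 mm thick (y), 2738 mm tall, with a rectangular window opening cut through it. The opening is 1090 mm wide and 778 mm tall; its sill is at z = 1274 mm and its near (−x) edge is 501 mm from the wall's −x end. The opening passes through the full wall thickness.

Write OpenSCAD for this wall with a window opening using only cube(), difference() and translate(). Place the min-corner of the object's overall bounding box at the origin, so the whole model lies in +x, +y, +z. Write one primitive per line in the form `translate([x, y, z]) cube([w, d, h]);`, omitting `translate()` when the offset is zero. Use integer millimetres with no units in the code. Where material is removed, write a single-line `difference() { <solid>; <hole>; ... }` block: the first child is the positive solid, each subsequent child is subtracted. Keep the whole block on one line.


difference() { cube([2772, 204, 2738]); translate([501, 0, 1274]) cube([1090, 204, 778]); }


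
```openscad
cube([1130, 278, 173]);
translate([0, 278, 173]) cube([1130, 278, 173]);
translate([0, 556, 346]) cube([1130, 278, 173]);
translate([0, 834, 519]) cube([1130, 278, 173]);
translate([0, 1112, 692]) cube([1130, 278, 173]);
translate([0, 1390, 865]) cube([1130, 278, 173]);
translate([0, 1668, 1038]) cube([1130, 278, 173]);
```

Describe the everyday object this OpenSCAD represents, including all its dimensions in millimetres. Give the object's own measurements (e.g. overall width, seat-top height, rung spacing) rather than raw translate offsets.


A straight staircase of 7 solid steps. Each step is 1130 mm wide (x), 278 mm deep (y, the going) and 173 mm tall (the rise). The first step rests on the floor; each subsequent step sits one going further in +y and one rise higher in +z, directly behind and above the previous step with no overlap.


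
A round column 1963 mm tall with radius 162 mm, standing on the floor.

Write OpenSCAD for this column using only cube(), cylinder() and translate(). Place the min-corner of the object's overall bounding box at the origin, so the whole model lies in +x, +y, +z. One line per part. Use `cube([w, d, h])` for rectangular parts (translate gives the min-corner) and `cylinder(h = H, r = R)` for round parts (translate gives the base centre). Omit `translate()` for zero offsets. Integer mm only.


translate([162, 162, 0]) cylinder(h = 1963, r = 162);


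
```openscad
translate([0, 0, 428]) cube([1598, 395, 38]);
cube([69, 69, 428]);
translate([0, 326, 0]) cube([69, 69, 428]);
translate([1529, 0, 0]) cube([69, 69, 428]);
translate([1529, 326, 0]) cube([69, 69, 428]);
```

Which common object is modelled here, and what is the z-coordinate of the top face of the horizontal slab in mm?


A bench. The seat-top height is 466 mm.

A long slab on four corner posts — a bench. The slab sits at z = 428 with thickness 38, so the top is 428 + 38 = 466 mm.


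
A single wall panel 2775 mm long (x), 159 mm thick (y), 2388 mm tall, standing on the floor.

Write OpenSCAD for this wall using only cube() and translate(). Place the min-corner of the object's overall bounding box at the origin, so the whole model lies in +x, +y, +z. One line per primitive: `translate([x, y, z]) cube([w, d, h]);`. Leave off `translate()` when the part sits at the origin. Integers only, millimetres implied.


cube([2775, 159, 2388]);


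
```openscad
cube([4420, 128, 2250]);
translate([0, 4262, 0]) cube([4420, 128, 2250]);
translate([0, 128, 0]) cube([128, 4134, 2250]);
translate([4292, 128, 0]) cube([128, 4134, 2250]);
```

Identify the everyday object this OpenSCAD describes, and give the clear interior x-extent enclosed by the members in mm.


A house (or room) frame. The interior width is 4164 mm.

Four 2250 mm walls enclosing a rectangle with no floor or roof — a room or house frame. Outside width is 4420 mm and wall thickness is 128 mm, so the interior width is 4420 − 2 × 128 = 4164 mm.


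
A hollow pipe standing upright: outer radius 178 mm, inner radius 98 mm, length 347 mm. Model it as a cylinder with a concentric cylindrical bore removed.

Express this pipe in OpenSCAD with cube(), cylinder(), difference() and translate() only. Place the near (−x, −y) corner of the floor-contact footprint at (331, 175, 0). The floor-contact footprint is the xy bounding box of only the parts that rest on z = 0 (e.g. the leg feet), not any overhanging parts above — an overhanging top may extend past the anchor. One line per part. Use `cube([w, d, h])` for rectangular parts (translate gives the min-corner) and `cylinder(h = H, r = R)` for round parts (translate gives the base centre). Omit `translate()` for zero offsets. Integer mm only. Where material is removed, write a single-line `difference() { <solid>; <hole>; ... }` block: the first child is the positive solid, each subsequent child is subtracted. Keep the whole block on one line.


difference() { translate([509, 353, 0]) cylinder(h = 347, r = 178); translate([509, 353, 0]) cylinder(h = 347, r = 98); }
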